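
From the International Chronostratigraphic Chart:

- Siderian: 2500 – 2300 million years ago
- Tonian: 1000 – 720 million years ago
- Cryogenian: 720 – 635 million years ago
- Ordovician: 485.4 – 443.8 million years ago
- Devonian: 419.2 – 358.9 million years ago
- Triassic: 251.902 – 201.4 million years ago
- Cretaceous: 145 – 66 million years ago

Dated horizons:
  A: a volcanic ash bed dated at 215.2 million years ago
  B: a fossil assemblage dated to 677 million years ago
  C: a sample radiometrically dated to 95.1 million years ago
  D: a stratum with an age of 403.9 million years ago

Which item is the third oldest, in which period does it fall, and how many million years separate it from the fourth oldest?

A, in the Triassic; 120.1 million years to C

Larger Ma means older, so oldest first: B 677 > D 403.9 > A 215.2 > C 95.1.
Counting 3 along gives A (215.2 Ma); the excerpt puts that inside the Triassic, 251.902–201.4 Ma.
Next in line is C (95.1 Ma), and 215.2 − 95.1 = 120.1 Myr.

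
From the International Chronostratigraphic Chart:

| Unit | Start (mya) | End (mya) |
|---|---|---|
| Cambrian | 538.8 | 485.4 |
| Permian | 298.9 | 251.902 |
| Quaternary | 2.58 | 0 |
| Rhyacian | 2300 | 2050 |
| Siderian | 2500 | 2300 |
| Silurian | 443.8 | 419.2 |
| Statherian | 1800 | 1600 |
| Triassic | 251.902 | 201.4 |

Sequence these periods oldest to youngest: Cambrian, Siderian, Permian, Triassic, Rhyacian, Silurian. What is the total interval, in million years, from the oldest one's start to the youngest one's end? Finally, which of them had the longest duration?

Siderian → Rhyacian → Cambrian → Silurian → Permian → Triassic; total span 2298.6 Myr; longest is Rhyacian

Start ages (Ma): Siderian 2500, Rhyacian 2300, Cambrian 538.8, Silurian 443.8, Permian 298.9, Triassic 251.902.
Ordered oldest to youngest: Siderian, Rhyacian, Cambrian, Silurian, Permian, Triassic.
Span = 2500 − 201.4 = 2298.6 Myr.
Durations: Cambrian 53.4, Siderian 200, Silurian 24.6, Rhyacian 250, Triassic 50.502, Permian 46.998 → longest is Rhyacian (250 Myr).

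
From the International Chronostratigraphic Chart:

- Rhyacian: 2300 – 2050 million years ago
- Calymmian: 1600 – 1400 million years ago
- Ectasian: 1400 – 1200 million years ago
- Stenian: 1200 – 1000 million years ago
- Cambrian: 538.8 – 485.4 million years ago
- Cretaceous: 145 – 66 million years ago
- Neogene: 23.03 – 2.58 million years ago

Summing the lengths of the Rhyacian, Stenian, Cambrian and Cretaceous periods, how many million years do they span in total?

582.4 million years

Duration is start − end for each: (2300 − 2050) + (1200 − 1000) + (538.8 − 485.4) + (145 − 66).
That is 250 + 200 + 53.4 + 79, which totals 582.4 million years.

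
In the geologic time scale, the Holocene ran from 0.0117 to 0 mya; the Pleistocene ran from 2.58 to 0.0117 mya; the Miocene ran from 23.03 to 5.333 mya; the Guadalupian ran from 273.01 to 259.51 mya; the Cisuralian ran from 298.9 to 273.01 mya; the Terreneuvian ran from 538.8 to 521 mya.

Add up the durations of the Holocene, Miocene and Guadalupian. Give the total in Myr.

31.2087 million years

Each duration: Holocene = 0.0117; Miocene = 17.697; Guadalupian = 13.5.
Sum: 0.0117 + 17.697 + 13.5 = 31.2087 Myr.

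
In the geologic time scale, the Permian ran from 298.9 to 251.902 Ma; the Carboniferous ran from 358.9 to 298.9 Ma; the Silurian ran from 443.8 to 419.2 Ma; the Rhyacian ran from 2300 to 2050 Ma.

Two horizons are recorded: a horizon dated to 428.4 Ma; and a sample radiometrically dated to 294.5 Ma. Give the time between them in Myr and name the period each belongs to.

133.9 million years apart; the first in the Silurian, the second in the Permian

Elapsed time: 428.4 − 294.5 = 133.9 Myr.
428.4 Ma lies within 443.8–419.2 Ma: Silurian.
294.5 Ma lies within 298.9–251.902 Ma: Permian.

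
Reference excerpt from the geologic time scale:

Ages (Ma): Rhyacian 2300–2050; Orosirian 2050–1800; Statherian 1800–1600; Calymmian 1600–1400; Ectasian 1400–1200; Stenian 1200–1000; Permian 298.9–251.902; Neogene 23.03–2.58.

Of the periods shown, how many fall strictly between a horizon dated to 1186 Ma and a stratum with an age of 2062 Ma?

4

2062 Ma sits inside the Rhyacian (2300–2050) and 1186 Ma inside the Stenian (1200–1000); neither of those is wholly between the two dates.
The listed periods lying completely between them are Orosirian, Statherian, Calymmian, Ectasian — 4 in all.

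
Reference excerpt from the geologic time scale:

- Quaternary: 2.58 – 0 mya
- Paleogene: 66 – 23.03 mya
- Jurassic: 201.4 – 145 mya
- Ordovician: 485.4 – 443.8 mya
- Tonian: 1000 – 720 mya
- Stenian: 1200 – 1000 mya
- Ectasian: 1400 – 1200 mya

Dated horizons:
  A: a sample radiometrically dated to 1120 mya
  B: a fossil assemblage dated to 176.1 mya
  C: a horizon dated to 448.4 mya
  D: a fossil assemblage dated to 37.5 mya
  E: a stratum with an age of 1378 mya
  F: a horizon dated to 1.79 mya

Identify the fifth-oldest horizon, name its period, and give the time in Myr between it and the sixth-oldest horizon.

Sorted oldest-first by Ma: E (1378), A (1120), C (448.4), B (176.1), D (37.5), F (1.79).
The fifth oldest is D at 37.5 Ma, which lies in 66–23.03 Ma: the Paleogene.
The sixth oldest is F at 1.79 Ma; separation = |37.5 − 1.79| = 35.71 Myr.

D, in the Paleogene; 35.71 million years to F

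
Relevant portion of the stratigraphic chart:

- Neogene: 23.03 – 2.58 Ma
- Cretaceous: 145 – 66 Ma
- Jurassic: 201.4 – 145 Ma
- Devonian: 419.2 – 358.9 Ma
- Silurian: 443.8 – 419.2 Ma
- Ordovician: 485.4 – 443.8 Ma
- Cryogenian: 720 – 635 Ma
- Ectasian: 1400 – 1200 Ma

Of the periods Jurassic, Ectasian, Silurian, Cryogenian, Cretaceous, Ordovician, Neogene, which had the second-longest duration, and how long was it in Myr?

Cryogenian, 85 million years

Start − end for each: Jurassic 201.4 − 145 = 56.4; Ectasian 1400 − 1200 = 200; Silurian 443.8 − 419.2 = 24.6; Cryogenian 720 − 635 = 85; Cretaceous 145 − 66 = 79; Ordovician 485.4 − 443.8 = 41.6; Neogene 23.03 − 2.58 = 20.45.
Ranking these from longest: Ectasian > Cryogenian > Cretaceous > Jurassic > Ordovician > Silurian > Neogene.
Position 2 in that ranking is Cryogenian, which lasted 85 Myr.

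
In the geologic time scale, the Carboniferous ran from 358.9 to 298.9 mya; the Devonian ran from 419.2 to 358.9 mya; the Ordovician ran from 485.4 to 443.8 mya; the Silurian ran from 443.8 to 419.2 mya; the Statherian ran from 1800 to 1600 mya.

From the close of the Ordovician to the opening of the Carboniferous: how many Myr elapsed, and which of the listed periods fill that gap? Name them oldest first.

84.9 million years; Silurian, Devonian

The Ordovician closes at 443.8 Ma and the Carboniferous opens at 358.9 Ma, so the interval is 443.8 − 358.9 = 84.9 Myr.
A period fits inside if it starts at or after 443.8 Ma and ends at or before 358.9 Ma; oldest first that gives Silurian, Devonian.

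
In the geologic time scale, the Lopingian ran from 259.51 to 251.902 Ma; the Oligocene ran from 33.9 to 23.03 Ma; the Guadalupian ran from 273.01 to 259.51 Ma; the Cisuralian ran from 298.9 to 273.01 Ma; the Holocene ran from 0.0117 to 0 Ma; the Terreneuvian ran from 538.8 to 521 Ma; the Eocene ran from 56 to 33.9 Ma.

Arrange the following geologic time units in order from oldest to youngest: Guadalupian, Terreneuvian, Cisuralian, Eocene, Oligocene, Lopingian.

Sorting by start age (descending Ma, since larger Ma = older): Terreneuvian start 538.8, Cisuralian start 298.9, Guadalupian start 273.01, Lopingian start 259.51, Eocene start 56, Oligocene start 33.9.

Terreneuvian, Cisuralian, Guadalupian, Lopingian, Eocene, Oligocene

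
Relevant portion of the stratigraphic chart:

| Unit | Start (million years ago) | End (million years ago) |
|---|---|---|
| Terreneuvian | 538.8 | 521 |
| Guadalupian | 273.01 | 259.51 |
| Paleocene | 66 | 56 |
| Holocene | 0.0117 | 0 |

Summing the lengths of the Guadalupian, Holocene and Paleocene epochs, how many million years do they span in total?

Duration is start − end for each: (273.01 − 259.51) + (0.0117 − 0) + (66 − 56).
That is 13.5 + 0.0117 + 10, which totals 23.5117 million years.

23.5117 million years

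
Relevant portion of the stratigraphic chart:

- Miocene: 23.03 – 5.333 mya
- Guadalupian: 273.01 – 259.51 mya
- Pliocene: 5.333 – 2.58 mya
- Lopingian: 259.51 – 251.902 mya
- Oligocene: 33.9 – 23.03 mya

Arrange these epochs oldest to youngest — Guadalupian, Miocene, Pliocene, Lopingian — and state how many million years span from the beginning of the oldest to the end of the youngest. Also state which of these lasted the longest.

Guadalupian, Lopingian, Miocene, Pliocene; total span 270.43 Myr; longest is Miocene

From the excerpt: Guadalupian 273.01–259.51; Miocene 23.03–5.333; Pliocene 5.333–2.58; Lopingian 259.51–251.902 (Ma).
Larger Ma is earlier, so the oldest is Guadalupian and the youngest is Pliocene; oldest to youngest: Guadalupian, Lopingian, Miocene, Pliocene.
Oldest start 273.01 minus youngest end 2.58 gives 270.43 Myr overall.
Individual lengths (start − end): Pliocene 2.753; Lopingian 7.608; Guadalupian 13.5; Miocene 17.697. The largest is Miocene at 17.697 Myr.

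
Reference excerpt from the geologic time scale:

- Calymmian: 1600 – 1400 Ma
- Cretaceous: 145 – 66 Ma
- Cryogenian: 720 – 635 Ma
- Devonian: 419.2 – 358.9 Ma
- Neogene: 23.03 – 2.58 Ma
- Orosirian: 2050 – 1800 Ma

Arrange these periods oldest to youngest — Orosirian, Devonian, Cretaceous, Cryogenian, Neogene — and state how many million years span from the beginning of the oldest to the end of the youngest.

Orosirian, Cryogenian, Devonian, Cretaceous, Neogene; total span 2047.42 Myr

Start ages (Ma): Orosirian 2050, Cryogenian 720, Devonian 419.2, Cretaceous 145, Neogene 23.03.
Ordered oldest to youngest: Orosirian, Cryogenian, Devonian, Cretaceous, Neogene.
Span = 2050 − 2.58 = 2047.42 Myr.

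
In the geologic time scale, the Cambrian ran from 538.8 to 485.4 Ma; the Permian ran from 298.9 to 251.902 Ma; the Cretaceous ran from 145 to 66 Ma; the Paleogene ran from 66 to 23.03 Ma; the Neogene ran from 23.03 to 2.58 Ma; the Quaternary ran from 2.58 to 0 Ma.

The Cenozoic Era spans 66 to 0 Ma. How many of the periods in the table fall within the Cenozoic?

Periods inside 66–0 Ma: Paleogene, Neogene, Quaternary — 3 in total.

3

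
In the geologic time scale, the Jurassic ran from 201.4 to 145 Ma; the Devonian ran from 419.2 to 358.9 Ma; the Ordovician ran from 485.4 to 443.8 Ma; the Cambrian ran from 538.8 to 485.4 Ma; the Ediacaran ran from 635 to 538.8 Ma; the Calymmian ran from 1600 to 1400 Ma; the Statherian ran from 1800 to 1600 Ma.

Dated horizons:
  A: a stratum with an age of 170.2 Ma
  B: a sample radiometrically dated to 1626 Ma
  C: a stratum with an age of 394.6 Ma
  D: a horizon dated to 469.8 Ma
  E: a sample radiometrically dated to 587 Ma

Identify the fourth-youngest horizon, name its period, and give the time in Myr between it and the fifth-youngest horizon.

Smaller Ma means younger, so youngest first: A 170.2 < C 394.6 < D 469.8 < E 587 < B 1626.
Counting 4 along gives E (587 Ma); the excerpt puts that inside the Ediacaran, 635–538.8 Ma.
Next in line is B (1626 Ma), and 1626 − 587 = 1039 Myr.

E, in the Ediacaran; 1039 million years to B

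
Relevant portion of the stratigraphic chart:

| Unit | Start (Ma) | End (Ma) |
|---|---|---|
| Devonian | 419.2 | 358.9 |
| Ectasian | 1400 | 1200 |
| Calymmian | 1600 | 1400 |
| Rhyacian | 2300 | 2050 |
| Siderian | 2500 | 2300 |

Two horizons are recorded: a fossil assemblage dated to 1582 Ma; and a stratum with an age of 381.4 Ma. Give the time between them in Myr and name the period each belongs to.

1200.6 million years apart; the first in the Calymmian, the second in the Devonian

Elapsed time: 1582 − 381.4 = 1200.6 Myr.
1582 Ma lies within 1600–1400 Ma: Calymmian.
381.4 Ma lies within 419.2–358.9 Ma: Devonian.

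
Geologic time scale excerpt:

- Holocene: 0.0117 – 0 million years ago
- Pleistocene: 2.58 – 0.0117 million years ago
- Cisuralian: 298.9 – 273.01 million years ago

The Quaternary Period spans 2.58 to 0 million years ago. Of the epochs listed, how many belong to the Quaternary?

2

Epochs inside 2.58–0 Ma: Pleistocene, Holocene — 2 in total.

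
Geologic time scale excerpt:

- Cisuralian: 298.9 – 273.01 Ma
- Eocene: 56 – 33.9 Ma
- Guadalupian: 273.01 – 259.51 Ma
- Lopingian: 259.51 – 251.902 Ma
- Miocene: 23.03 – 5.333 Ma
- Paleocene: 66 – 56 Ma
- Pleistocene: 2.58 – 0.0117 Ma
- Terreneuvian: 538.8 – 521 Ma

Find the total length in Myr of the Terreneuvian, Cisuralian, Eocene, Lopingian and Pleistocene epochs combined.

Duration is start − end for each: (538.8 − 521) + (298.9 − 273.01) + (56 − 33.9) + (259.51 − 251.902) + (2.58 − 0.0117).
That is 17.8 + 25.89 + 22.1 + 7.608 + 2.5683, which totals 75.9663 million years.

75.9663 million years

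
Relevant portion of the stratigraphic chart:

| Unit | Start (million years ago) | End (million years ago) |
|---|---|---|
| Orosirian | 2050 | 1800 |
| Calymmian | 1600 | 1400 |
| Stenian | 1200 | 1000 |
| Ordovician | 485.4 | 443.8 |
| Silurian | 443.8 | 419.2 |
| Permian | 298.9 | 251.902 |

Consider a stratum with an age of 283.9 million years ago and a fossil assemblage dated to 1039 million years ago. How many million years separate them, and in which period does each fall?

755.1 million years apart; the first in the Permian, the second in the Stenian

Elapsed time: 1039 − 283.9 = 755.1 Myr.
283.9 Ma lies within 298.9–251.902 Ma: Permian.
1039 Ma lies within 1200–1000 Ma: Stenian.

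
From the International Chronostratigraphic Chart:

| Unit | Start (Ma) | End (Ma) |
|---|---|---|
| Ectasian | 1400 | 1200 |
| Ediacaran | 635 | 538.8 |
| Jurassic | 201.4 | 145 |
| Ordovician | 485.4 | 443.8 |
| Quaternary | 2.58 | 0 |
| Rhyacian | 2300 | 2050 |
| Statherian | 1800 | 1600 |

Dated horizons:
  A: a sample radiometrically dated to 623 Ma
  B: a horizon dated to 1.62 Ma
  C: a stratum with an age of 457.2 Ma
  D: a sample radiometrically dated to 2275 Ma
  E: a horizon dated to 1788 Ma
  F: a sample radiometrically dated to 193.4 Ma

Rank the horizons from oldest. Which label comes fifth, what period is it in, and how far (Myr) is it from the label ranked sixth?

F, in the Jurassic; 191.78 million years to B

Larger Ma means older, so oldest first: D 2275 > E 1788 > A 623 > C 457.2 > F 193.4 > B 1.62.
Counting 5 along gives F (193.4 Ma); the excerpt puts that inside the Jurassic, 201.4–145 Ma.
Next in line is B (1.62 Ma), and 193.4 − 1.62 = 191.78 Myr.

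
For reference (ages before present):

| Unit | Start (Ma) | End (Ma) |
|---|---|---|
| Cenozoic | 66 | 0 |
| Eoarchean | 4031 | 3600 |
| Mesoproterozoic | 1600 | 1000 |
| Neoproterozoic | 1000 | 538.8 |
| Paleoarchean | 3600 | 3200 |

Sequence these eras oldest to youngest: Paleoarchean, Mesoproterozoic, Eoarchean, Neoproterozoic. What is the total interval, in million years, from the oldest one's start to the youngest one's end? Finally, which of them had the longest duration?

Start ages (Ma): Eoarchean 4031, Paleoarchean 3600, Mesoproterozoic 1600, Neoproterozoic 1000.
Ordered oldest to youngest: Eoarchean, Paleoarchean, Mesoproterozoic, Neoproterozoic.
Span = 4031 − 538.8 = 3492.2 Myr.
Durations: Neoproterozoic 461.2, Eoarchean 431, Mesoproterozoic 600, Paleoarchean 400 → longest is Mesoproterozoic (600 Myr).

Eoarchean, Paleoarchean, Mesoproterozoic, Neoproterozoic; total span 3492.2 Myr; longest is Mesoproterozoic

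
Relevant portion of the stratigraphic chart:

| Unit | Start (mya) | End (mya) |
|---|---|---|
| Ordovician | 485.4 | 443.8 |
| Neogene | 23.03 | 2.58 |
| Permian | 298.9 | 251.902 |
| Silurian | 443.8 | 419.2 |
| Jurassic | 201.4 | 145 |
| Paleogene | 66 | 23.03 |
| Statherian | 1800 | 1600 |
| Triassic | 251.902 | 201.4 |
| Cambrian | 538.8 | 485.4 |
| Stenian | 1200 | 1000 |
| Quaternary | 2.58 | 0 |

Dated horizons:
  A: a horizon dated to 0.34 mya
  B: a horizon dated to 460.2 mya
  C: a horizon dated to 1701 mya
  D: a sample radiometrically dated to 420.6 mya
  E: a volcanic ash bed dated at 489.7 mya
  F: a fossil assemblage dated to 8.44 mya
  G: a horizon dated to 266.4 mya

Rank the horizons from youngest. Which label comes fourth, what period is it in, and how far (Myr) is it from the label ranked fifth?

D, in the Silurian; 39.6 million years to B

Smaller Ma means younger, so youngest first: A 0.34 < F 8.44 < G 266.4 < D 420.6 < B 460.2 < E 489.7 < C 1701.
Counting 4 along gives D (420.6 Ma); the excerpt puts that inside the Silurian, 443.8–419.2 Ma.
Next in line is B (460.2 Ma), and 460.2 − 420.6 = 39.6 Myr.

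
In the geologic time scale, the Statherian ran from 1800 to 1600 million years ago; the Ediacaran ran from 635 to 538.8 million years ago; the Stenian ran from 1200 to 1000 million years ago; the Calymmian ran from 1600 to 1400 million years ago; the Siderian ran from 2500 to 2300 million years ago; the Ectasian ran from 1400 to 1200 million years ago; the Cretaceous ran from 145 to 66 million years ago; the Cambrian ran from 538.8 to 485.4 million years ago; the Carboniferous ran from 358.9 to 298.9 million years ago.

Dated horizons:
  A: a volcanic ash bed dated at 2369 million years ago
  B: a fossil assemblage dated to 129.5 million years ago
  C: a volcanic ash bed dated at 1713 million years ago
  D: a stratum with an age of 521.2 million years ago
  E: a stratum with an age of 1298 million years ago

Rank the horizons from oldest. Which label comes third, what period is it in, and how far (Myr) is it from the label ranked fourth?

Sorted oldest-first by Ma: A (2369), C (1713), E (1298), D (521.2), B (129.5).
The third oldest is E at 1298 Ma, which lies in 1400–1200 Ma: the Ectasian.
The fourth oldest is D at 521.2 Ma; separation = |1298 − 521.2| = 776.8 Myr.

E, in the Ectasian; 776.8 million years to D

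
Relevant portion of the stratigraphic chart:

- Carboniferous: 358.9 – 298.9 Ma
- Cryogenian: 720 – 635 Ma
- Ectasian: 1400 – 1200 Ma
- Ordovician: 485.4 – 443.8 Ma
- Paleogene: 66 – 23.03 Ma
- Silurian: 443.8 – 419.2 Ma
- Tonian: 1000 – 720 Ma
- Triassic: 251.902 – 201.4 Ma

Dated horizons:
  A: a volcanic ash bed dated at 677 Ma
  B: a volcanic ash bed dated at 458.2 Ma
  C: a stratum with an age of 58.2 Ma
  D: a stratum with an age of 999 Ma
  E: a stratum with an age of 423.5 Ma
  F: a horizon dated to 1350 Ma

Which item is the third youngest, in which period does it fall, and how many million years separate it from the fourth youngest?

Sorted youngest-first by Ma: C (58.2), E (423.5), B (458.2), A (677), D (999), F (1350).
The third youngest is B at 458.2 Ma, which lies in 485.4–443.8 Ma: the Ordovician.
The fourth youngest is A at 677 Ma; separation = |458.2 − 677| = 218.8 Myr.

B, in the Ordovician; 218.8 million years to A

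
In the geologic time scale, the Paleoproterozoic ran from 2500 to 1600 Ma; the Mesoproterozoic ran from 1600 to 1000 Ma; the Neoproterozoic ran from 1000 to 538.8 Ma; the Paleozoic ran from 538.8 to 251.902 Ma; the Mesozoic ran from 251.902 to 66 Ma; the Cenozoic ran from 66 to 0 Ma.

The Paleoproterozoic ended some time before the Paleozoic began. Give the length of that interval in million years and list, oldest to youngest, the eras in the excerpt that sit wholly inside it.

1061.2 million years; Mesoproterozoic, Neoproterozoic

The Paleoproterozoic closes at 1600 Ma and the Paleozoic opens at 538.8 Ma, so the interval is 1600 − 538.8 = 1061.2 Myr.
An era fits inside if it starts at or after 1600 Ma and ends at or before 538.8 Ma; oldest first that gives Mesoproterozoic, Neoproterozoic.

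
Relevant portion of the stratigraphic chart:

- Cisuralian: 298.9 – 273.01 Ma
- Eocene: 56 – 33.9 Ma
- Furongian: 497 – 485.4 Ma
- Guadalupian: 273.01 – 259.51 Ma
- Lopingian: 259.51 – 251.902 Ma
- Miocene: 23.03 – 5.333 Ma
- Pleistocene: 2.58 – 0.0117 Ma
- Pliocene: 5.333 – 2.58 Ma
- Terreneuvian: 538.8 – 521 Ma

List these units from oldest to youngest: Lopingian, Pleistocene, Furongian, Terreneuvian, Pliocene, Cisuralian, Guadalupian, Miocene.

Sorting by start age (descending Ma, since larger Ma = older): Terreneuvian began 538.8, Furongian began 497, Cisuralian began 298.9, Guadalupian began 273.01, Lopingian began 259.51, Miocene began 23.03, Pliocene began 5.333, Pleistocene began 2.58.

Terreneuvian, then Furongian, then Cisuralian, then Guadalupian, then Lopingian, then Miocene, then Pliocene, then Pleistocene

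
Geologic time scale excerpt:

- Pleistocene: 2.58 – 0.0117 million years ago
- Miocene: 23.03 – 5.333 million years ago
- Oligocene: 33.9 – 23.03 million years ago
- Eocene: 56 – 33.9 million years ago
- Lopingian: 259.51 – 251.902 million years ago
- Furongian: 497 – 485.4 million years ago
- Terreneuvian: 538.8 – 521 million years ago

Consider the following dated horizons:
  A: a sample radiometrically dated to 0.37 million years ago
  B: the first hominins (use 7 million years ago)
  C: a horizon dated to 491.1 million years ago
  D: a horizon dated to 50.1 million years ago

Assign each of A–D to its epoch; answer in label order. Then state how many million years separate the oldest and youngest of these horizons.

A: 0.37 Ma lies in 2.58–0.0117 Ma, so Pleistocene.
B: 7 Ma lies in 23.03–5.333 Ma, so Miocene.
C: 491.1 Ma lies in 497–485.4 Ma, so Furongian.
D: 50.1 Ma lies in 56–33.9 Ma, so Eocene.
Oldest = 491.1 Ma, youngest = 0.37 Ma → span 490.73 Myr.

A — Pleistocene; B — Miocene; C — Furongian; D — Eocene; span 490.73 million years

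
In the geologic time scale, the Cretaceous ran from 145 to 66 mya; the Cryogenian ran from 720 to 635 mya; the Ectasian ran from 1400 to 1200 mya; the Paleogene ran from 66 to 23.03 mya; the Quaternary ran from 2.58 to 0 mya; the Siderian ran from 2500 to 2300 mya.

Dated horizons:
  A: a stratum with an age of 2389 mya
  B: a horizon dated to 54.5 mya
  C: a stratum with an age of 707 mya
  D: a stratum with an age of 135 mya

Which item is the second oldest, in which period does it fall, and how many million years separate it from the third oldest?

Larger Ma means older, so oldest first: A 2389 > C 707 > D 135 > B 54.5.
Counting 2 along gives C (707 Ma); the excerpt puts that inside the Cryogenian, 720–635 Ma.
Next in line is D (135 Ma), and 707 − 135 = 572 Myr.

C, in the Cryogenian; 572 million years to D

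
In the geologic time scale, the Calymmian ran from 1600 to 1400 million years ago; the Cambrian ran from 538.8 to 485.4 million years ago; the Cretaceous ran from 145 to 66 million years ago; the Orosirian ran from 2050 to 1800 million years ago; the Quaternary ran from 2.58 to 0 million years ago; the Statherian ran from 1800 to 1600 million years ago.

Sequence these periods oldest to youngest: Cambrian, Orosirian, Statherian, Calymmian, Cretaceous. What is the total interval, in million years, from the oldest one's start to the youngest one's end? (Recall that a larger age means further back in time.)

Start ages (Ma): Orosirian 2050, Statherian 1800, Calymmian 1600, Cambrian 538.8, Cretaceous 145.
Ordered oldest to youngest: Orosirian, Statherian, Calymmian, Cambrian, Cretaceous.
Span = 2050 − 66 = 1984 Myr.

Orosirian, Statherian, Calymmian, Cambrian, Cretaceous; total span 1984 Myr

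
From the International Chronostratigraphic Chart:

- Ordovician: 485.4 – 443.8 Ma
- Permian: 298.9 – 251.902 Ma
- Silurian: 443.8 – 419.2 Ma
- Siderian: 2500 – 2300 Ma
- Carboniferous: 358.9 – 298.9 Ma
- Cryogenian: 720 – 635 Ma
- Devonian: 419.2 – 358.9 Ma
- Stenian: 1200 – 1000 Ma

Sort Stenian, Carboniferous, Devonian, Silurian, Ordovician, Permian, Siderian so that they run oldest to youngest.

Siderian, Stenian, Ordovician, Silurian, Devonian, Carboniferous, Permian

The oldest of these is Siderian (starts 2500 Ma) and the youngest is Permian (ends 251.902 Ma).
In between, by decreasing start age: Stenian (1200), Ordovician (485.4), Silurian (443.8), Devonian (419.2), Carboniferous (358.9).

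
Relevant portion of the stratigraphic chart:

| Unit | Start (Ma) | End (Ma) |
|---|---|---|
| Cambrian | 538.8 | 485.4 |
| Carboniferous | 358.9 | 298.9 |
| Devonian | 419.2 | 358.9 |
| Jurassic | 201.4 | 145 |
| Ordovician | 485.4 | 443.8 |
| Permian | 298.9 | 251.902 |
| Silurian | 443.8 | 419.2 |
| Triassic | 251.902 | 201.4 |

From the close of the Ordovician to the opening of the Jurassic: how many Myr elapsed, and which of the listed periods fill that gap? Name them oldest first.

242.4 million years; Silurian, Devonian, Carboniferous, Permian, Triassic

The Ordovician closes at 443.8 Ma and the Jurassic opens at 201.4 Ma, so the interval is 443.8 − 201.4 = 242.4 Myr.
A period fits inside if it starts at or after 443.8 Ma and ends at or before 201.4 Ma; oldest first that gives Silurian, Devonian, Carboniferous, Permian, Triassic.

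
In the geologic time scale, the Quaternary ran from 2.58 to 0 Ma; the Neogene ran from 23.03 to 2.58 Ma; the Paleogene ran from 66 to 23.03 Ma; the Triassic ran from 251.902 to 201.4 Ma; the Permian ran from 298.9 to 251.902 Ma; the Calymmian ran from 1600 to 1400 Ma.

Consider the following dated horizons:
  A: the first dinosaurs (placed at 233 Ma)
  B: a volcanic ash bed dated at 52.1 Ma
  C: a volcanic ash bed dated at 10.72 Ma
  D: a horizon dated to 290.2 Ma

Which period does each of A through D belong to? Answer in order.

A — Triassic; B — Paleogene; C — Neogene; D — Permian

A: 233 Ma lies in 251.902–201.4 Ma, so Triassic.
B: 52.1 Ma lies in 66–23.03 Ma, so Paleogene.
C: 10.72 Ma lies in 23.03–2.58 Ma, so Neogene.
D: 290.2 Ma lies in 298.9–251.902 Ma, so Permian.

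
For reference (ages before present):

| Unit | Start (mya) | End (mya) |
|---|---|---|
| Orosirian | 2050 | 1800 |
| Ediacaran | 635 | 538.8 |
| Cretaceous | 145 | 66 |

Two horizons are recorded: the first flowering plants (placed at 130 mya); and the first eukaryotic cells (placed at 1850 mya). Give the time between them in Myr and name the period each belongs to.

1720 million years apart; the first in the Cretaceous, the second in the Orosirian

Elapsed time: 1850 − 130 = 1720 Myr.
130 Ma lies within 145–66 Ma: Cretaceous.
1850 Ma lies within 2050–1800 Ma: Orosirian.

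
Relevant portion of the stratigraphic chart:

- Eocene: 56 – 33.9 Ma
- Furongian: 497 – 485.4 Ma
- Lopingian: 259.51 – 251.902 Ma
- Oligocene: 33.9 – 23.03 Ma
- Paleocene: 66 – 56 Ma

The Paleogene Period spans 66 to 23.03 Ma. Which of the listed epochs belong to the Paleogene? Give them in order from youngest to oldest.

Epochs with both bounds inside 66–23.03 Ma: Oligocene (33.9–23.03), Eocene (56–33.9), Paleocene (66–56).

Oligocene, Eocene, Paleocene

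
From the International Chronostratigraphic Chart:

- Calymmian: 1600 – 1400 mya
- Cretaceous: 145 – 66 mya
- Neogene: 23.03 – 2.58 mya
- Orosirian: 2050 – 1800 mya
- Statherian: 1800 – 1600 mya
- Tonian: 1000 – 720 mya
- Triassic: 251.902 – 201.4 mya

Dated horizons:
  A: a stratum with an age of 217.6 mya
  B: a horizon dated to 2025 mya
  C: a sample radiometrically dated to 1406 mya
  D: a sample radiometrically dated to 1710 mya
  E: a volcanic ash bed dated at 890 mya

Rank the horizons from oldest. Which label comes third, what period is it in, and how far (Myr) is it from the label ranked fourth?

C, in the Calymmian; 516 million years to E

Sorted oldest-first by Ma: B (2025), D (1710), C (1406), E (890), A (217.6).
The third oldest is C at 1406 Ma, which lies in 1600–1400 Ma: the Calymmian.
The fourth oldest is E at 890 Ma; separation = |1406 − 890| = 516 Myr.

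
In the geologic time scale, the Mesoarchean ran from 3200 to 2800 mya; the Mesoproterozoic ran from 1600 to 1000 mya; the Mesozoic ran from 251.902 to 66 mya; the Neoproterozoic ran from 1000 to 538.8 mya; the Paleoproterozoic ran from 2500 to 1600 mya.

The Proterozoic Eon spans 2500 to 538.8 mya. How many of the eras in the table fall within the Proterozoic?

3

Eras inside 2500–538.8 Ma: Paleoproterozoic, Mesoproterozoic, Neoproterozoic — 3 in total.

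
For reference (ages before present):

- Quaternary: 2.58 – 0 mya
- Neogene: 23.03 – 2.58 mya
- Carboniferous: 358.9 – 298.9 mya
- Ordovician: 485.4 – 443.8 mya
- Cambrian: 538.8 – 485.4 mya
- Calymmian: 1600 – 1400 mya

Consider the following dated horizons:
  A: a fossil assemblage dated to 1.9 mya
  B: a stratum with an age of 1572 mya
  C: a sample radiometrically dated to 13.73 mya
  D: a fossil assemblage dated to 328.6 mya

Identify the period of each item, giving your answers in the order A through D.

A: 1.9 Ma lies in 2.58–0 Ma, so Quaternary.
B: 1572 Ma lies in 1600–1400 Ma, so Calymmian.
C: 13.73 Ma lies in 23.03–2.58 Ma, so Neogene.
D: 328.6 Ma lies in 358.9–298.9 Ma, so Carboniferous.

A — Quaternary; B — Calymmian; C — Neogene; D — Carboniferous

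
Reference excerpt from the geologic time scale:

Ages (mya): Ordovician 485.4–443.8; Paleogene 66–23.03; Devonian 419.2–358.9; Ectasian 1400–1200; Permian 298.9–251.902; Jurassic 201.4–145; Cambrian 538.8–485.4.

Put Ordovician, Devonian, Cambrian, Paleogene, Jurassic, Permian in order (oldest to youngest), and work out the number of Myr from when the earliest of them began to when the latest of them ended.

Start ages (Ma): Cambrian 538.8, Ordovician 485.4, Devonian 419.2, Permian 298.9, Jurassic 201.4, Paleogene 66.
Ordered oldest to youngest: Cambrian, Ordovician, Devonian, Permian, Jurassic, Paleogene.
Span = 538.8 − 23.03 = 515.77 Myr.

Cambrian → Ordovician → Devonian → Permian → Jurassic → Paleogene; total span 515.77 Myr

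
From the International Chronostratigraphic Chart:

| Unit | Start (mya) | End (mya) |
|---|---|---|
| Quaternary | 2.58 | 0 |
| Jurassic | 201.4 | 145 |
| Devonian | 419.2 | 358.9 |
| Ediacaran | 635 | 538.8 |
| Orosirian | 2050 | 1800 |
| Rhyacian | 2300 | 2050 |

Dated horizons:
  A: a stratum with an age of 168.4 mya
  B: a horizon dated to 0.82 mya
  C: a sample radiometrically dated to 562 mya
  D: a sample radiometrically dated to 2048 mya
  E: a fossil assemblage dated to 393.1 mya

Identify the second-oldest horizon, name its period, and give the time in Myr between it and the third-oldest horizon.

Larger Ma means older, so oldest first: D 2048 > C 562 > E 393.1 > A 168.4 > B 0.82.
Counting 2 along gives C (562 Ma); the excerpt puts that inside the Ediacaran, 635–538.8 Ma.
Next in line is E (393.1 Ma), and 562 − 393.1 = 168.9 Myr.

C, in the Ediacaran; 168.9 million years to E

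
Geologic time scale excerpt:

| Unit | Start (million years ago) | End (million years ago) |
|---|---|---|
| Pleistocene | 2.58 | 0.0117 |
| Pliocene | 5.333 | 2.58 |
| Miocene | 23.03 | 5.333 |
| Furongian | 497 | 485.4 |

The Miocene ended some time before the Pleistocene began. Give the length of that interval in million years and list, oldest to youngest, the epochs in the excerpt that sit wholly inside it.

2.753 million years; Pliocene

The Miocene closes at 5.333 Ma and the Pleistocene opens at 2.58 Ma, so the interval is 5.333 − 2.58 = 2.753 Myr.
An epoch fits inside if it starts at or after 5.333 Ma and ends at or before 2.58 Ma; oldest first that gives Pliocene.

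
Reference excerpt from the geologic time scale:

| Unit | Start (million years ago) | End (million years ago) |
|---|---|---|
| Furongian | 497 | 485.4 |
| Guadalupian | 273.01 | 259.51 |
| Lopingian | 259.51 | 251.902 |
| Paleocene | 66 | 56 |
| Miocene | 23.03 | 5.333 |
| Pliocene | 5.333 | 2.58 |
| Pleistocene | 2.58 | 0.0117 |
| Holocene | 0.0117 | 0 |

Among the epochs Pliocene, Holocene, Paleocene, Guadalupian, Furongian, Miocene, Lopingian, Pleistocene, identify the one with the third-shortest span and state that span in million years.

Pliocene, 2.753 million years

Durations: Pliocene 2.753; Holocene 0.0117; Paleocene 10; Guadalupian 13.5; Furongian 11.6; Miocene 17.697; Lopingian 7.608; Pleistocene 2.5683 Myr.
Sorted shortest-first: Holocene (0.0117), Pleistocene (2.5683), Pliocene (2.753), Lopingian (7.608), Paleocene (10), Furongian (11.6), Guadalupian (13.5), Miocene (17.697).
The third shortest is Pliocene at 2.753 Myr.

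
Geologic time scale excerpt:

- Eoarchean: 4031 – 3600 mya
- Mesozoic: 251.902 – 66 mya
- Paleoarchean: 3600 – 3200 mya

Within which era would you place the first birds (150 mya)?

Mesozoic

150 Ma lies between 251.902 and 66 Ma, so it falls in the Mesozoic.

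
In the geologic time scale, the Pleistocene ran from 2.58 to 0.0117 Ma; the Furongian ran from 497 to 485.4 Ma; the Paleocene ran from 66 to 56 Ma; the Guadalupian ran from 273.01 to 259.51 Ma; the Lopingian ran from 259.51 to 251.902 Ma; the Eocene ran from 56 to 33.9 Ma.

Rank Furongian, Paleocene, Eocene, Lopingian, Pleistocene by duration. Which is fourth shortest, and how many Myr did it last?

Durations: Furongian 11.6; Paleocene 10; Eocene 22.1; Lopingian 7.608; Pleistocene 2.5683 Myr.
Sorted shortest-first: Pleistocene (2.5683), Lopingian (7.608), Paleocene (10), Furongian (11.6), Eocene (22.1).
The fourth shortest is Furongian at 11.6 Myr.

Furongian, 11.6 million years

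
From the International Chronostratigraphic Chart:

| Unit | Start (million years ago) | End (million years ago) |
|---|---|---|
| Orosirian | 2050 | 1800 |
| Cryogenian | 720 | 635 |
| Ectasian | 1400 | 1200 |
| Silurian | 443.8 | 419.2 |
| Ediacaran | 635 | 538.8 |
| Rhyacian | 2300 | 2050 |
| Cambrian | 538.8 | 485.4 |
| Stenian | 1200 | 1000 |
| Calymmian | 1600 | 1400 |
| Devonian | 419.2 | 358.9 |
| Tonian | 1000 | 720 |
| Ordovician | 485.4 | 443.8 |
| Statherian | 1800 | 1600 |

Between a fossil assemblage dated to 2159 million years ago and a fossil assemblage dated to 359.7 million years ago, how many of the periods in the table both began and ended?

11

The older date is 2159 Ma and the younger is 359.7 Ma.
Periods with start < 2159 and end > 359.7 Ma: Orosirian (2050–1800), Statherian (1800–1600), Calymmian (1600–1400), Ectasian (1400–1200), Stenian (1200–1000), Tonian (1000–720), Cryogenian (720–635), Ediacaran (635–538.8), Cambrian (538.8–485.4), Ordovician (485.4–443.8), Silurian (443.8–419.2).
That is 11 complete periods.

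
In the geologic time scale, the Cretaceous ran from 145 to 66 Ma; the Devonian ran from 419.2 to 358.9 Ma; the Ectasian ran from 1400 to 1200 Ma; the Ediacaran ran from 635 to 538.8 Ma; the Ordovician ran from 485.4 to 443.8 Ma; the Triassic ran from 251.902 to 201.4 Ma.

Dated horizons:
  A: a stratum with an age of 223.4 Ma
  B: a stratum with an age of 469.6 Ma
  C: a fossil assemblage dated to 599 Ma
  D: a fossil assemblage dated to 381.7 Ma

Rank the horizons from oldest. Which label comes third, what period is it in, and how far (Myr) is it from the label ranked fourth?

D, in the Devonian; 158.3 million years to A

Larger Ma means older, so oldest first: C 599 > B 469.6 > D 381.7 > A 223.4.
Counting 3 along gives D (381.7 Ma); the excerpt puts that inside the Devonian, 419.2–358.9 Ma.
Next in line is A (223.4 Ma), and 381.7 − 223.4 = 158.3 Myr.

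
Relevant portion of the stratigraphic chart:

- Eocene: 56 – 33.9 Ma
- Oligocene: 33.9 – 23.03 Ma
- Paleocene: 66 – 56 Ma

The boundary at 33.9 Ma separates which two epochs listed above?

Eocene and Oligocene

The Eocene ends at 33.9 Ma and the Oligocene begins at 33.9 Ma, so they share that boundary.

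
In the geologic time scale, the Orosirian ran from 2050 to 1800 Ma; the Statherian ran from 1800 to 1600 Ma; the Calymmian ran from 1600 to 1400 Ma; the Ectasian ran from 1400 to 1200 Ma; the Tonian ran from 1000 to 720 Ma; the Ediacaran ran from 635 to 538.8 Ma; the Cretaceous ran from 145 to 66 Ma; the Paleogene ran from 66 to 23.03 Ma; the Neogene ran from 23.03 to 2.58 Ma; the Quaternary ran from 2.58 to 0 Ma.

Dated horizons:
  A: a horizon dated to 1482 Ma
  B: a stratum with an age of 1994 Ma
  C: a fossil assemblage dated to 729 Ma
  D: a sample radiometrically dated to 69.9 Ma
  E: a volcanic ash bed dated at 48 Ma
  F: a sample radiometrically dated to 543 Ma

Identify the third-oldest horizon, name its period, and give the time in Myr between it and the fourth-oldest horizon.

C, in the Tonian; 186 million years to F

Larger Ma means older, so oldest first: B 1994 > A 1482 > C 729 > F 543 > D 69.9 > E 48.
Counting 3 along gives C (729 Ma); the excerpt puts that inside the Tonian, 1000–720 Ma.
Next in line is F (543 Ma), and 729 − 543 = 186 Myr.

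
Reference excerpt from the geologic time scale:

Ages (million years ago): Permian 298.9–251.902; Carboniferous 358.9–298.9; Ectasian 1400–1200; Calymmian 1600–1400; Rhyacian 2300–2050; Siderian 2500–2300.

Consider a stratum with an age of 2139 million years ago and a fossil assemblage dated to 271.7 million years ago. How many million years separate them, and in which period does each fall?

1867.3 million years apart; the first in the Rhyacian, the second in the Permian

Elapsed time: 2139 − 271.7 = 1867.3 Myr.
2139 Ma lies within 2300–2050 Ma: Rhyacian.
271.7 Ma lies within 298.9–251.902 Ma: Permian.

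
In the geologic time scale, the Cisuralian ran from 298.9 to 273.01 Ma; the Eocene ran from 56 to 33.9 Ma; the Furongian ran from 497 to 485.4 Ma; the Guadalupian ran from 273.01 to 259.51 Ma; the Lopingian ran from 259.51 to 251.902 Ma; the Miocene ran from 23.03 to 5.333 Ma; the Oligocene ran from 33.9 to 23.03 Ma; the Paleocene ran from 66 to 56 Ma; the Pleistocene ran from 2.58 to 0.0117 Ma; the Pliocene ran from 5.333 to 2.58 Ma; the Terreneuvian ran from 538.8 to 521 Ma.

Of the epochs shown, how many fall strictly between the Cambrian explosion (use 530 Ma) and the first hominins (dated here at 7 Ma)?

7

530 Ma sits inside the Terreneuvian (538.8–521) and 7 Ma inside the Miocene (23.03–5.333); neither of those is wholly between the two dates.
The listed epochs lying completely between them are Furongian, Cisuralian, Guadalupian, Lopingian, Paleocene, Eocene, Oligocene — 7 in all.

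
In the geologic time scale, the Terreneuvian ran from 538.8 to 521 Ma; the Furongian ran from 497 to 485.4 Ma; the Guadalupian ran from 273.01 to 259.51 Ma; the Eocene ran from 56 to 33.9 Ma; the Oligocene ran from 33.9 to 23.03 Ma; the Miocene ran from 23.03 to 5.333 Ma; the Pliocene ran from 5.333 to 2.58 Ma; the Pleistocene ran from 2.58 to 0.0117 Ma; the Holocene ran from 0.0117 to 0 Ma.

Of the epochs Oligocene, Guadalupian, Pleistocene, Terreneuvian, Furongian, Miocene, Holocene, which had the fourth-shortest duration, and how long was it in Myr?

Furongian, 11.6 million years

Start − end for each: Oligocene 33.9 − 23.03 = 10.87; Guadalupian 273.01 − 259.51 = 13.5; Pleistocene 2.58 − 0.0117 = 2.5683; Terreneuvian 538.8 − 521 = 17.8; Furongian 497 − 485.4 = 11.6; Miocene 23.03 − 5.333 = 17.697; Holocene 0.0117 − 0 = 0.0117.
Ranking these from shortest: Holocene < Pleistocene < Oligocene < Furongian < Guadalupian < Miocene < Terreneuvian.
Position 4 in that ranking is Furongian, which lasted 11.6 Myr.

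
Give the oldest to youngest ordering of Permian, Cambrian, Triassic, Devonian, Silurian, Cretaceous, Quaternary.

Cambrian, then Silurian, then Devonian, then Permian, then Triassic, then Cretaceous, then Quaternary

Group by era (each group listed oldest first) — Paleozoic: Cambrian, Silurian, Devonian, Permian; Mesozoic: Triassic, Cretaceous; Cenozoic: Quaternary. The eras run Paleozoic → Mesozoic → Cenozoic. Concatenating the groups in that era order gives oldest to youngest directly.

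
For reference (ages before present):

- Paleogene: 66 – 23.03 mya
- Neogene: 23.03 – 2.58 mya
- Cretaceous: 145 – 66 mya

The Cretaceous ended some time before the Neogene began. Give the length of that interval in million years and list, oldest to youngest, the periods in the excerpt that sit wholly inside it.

The Cretaceous closes at 66 Ma and the Neogene opens at 23.03 Ma, so the interval is 66 − 23.03 = 42.97 Myr.
A period fits inside if it starts at or after 66 Ma and ends at or before 23.03 Ma; oldest first that gives Paleogene.

42.97 million years; Paleogene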